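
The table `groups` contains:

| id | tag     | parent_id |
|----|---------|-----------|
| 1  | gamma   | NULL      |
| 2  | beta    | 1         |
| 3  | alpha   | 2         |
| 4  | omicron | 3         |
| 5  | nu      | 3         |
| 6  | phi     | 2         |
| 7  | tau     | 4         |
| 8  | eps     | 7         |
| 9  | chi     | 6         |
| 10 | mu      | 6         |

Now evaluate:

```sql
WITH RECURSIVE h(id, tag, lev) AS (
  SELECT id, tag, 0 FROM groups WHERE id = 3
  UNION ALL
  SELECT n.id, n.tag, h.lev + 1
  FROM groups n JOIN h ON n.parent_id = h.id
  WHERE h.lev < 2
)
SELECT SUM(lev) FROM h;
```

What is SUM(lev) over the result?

4

Base: id=3 (alpha) at lev 0.
Iteration 1: rows with parent_id in {3} -> omicron (id 4, lev 1), nu (id 5, lev 1).
Iteration 2: rows with parent_id in {4,5} -> tau (id 7, lev 2).
Iteration 3: lev < 2 fails for all current rows; recursion stops.
SUM(lev) = 0 + 1 + 1 + 2 = 4.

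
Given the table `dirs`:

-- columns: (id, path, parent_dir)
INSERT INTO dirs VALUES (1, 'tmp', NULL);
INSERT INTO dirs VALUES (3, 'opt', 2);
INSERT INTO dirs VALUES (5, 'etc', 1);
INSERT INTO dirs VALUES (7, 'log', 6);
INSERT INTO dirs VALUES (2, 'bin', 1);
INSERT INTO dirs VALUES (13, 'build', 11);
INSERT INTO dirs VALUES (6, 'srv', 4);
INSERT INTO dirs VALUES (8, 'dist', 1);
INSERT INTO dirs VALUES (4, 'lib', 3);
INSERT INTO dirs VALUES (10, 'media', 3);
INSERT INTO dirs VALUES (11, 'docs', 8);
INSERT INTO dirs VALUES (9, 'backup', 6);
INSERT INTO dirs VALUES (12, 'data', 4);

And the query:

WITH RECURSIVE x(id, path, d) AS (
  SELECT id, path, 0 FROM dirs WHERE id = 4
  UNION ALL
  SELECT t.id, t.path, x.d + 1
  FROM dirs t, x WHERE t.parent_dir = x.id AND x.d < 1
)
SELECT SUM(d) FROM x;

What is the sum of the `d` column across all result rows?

2

Base: id=4 (lib) at d 0.
Iteration 1: rows with parent_dir in {4} -> srv (id 6, d 1), data (id 12, d 1).
Iteration 2: d < 1 fails for all current rows; recursion stops.
SUM(d) = 0 + 1 + 1 = 2.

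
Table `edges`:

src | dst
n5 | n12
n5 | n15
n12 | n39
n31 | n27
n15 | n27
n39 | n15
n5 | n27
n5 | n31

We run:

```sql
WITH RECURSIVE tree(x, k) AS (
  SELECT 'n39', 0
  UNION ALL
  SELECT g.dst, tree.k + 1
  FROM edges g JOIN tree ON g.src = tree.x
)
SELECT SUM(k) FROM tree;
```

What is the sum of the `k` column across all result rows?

Base: (n39, k=0).
Iteration 1: edges from {n39} -> (n15, k=1).
Iteration 2: edges from {n15} -> (n27, k=2).
Iteration 3: no outgoing edges from {n27}; recursion stops.
SUM(k) = 0 + 1 + 2 = 3.

3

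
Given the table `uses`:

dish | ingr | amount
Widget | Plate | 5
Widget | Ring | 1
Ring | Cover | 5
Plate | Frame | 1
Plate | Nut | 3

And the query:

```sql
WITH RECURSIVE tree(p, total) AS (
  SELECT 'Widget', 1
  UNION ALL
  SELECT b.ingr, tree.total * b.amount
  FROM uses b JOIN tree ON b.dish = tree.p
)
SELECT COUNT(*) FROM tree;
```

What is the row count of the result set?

Base: (Widget, total=1).
Iteration 1: components of {Widget} -> Plate = 1*5 = 5, Ring = 1*1 = 1.
Iteration 2: components of {Plate,Ring} -> Cover = 1*5 = 5, Frame = 5*1 = 5, Nut = 5*3 = 15.
Iteration 3: no further components; recursion stops.
Total rows emitted: 6.

6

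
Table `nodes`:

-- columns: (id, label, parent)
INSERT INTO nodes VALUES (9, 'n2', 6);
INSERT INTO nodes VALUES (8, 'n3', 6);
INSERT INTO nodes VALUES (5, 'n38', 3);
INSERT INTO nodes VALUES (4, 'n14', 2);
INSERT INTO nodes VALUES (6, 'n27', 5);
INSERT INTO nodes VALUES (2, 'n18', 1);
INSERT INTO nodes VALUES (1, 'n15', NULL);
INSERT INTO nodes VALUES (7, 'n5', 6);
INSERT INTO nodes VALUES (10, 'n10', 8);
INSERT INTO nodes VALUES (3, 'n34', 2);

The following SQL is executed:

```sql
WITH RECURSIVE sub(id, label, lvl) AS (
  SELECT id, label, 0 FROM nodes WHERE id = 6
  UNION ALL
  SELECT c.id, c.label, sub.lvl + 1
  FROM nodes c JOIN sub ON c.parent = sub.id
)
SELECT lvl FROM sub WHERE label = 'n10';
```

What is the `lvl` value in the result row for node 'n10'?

2

Base: id=6 (n27) at lvl 0.
Iteration 1: rows with parent in {6} -> n5 (id 7, lvl 1), n3 (id 8, lvl 1), n2 (id 9, lvl 1).
Iteration 2: rows with parent in {7,8,9} -> n10 (id 10, lvl 2).
Iteration 3: no rows with parent in {10}; recursion stops.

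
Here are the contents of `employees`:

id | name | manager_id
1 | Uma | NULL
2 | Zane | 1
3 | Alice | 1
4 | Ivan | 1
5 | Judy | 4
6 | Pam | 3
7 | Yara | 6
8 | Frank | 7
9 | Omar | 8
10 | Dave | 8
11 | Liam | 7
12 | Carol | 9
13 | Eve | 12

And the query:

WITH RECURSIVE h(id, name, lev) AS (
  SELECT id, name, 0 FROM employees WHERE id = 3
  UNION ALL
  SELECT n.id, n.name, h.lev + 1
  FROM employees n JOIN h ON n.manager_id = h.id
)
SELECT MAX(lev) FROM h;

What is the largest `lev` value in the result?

6

Base: id=3 (Alice) at lev 0.
Iteration 1: rows with manager_id in {3} -> Pam (id 6, lev 1).
Iteration 2: rows with manager_id in {6} -> Yara (id 7, lev 2).
Iteration 3: rows with manager_id in {7} -> Frank (id 8, lev 3), Liam (id 11, lev 3).
Iteration 4: rows with manager_id in {8,11} -> Omar (id 9, lev 4), Dave (id 10, lev 4).
Iteration 5: rows with manager_id in {9,10} -> Carol (id 12, lev 5).
Iteration 6: rows with manager_id in {12} -> Eve (id 13, lev 6).
Iteration 7: no rows with manager_id in {13}; recursion stops.
lev values: 0, 1, 2, 3, 3, 4, 4, 5, 6; the maximum is 6.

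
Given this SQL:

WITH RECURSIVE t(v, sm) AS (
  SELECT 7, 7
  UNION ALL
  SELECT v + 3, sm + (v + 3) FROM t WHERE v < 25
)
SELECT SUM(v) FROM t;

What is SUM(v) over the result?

Base: v=7, sm=7.
Iteration 1: 7 < 25 holds -> v = 7 + 3 = 10, sm = 7 + 10 = 17.
Iteration 2: 10 < 25 holds -> v = 10 + 3 = 13, sm = 17 + 13 = 30.
Iteration 3: 13 < 25 holds -> v = 13 + 3 = 16, sm = 30 + 16 = 46.
Iteration 4: 16 < 25 holds -> v = 16 + 3 = 19, sm = 46 + 19 = 65.
Iteration 5: 19 < 25 holds -> v = 19 + 3 = 22, sm = 65 + 22 = 87.
Iteration 6: 22 < 25 holds -> v = 22 + 3 = 25, sm = 87 + 25 = 112.
Iteration 7: 25 < 25 fails; recursion stops.
SUM(v) = 7 + 10 + 13 + 16 + 19 + 22 + 25 = 112.

112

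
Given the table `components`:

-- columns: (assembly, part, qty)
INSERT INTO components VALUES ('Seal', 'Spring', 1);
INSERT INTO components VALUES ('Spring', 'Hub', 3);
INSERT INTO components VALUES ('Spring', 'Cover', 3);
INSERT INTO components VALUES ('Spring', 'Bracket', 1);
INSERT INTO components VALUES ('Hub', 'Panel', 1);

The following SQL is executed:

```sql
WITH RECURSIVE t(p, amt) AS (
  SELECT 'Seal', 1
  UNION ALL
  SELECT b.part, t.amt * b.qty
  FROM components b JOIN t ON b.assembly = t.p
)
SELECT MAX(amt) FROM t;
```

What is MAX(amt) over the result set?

Base: (Seal, amt=1).
Iteration 1: components of {Seal} -> Spring = 1*1 = 1.
Iteration 2: components of {Spring} -> Bracket = 1*1 = 1, Cover = 1*3 = 3, Hub = 1*3 = 3.
Iteration 3: components of {Bracket,Cover,Hub} -> Panel = 3*1 = 3.
Iteration 4: no further components; recursion stops.
amt values: 1, 1, 3, 3, 1, 3; the maximum is 3.

3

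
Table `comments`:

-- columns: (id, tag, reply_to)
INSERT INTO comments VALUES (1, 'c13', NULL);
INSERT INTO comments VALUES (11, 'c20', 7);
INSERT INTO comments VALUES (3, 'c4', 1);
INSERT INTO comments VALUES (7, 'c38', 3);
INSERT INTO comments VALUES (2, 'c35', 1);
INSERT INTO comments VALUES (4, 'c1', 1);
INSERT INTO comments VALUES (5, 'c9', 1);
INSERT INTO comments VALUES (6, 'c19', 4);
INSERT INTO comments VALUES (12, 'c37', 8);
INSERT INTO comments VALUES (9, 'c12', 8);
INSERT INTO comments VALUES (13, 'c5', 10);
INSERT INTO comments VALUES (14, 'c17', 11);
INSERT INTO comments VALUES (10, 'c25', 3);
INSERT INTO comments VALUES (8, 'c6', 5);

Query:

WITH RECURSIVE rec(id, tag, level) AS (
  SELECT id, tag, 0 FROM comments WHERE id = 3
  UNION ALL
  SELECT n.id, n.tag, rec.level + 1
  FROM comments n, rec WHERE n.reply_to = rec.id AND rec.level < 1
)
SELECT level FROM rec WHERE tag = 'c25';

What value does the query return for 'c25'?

1

Base: id=3 (c4) at level 0.
Iteration 1: rows with reply_to in {3} -> c38 (id 7, level 1), c25 (id 10, level 1).
Iteration 2: level < 1 fails for all current rows; recursion stops.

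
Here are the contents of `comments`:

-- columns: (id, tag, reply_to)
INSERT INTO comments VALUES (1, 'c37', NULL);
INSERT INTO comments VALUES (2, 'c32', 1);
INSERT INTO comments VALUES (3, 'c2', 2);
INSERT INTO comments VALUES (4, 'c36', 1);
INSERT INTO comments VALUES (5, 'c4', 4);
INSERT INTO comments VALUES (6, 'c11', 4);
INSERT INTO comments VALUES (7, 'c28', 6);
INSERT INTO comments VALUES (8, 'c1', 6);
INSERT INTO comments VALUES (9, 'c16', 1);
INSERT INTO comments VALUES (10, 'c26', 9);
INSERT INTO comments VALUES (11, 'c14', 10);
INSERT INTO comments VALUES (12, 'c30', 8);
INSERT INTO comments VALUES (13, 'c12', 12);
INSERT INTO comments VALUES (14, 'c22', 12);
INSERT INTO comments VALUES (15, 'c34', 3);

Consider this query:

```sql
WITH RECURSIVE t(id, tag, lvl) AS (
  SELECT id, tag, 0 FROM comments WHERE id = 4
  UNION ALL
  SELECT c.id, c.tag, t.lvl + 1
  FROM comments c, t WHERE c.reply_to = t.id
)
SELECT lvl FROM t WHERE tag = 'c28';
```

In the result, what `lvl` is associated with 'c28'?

2

Base: id=4 (c36) at lvl 0.
Iteration 1: rows with reply_to in {4} -> c4 (id 5, lvl 1), c11 (id 6, lvl 1).
Iteration 2: rows with reply_to in {5,6} -> c28 (id 7, lvl 2), c1 (id 8, lvl 2).
Iteration 3: rows with reply_to in {7,8} -> c30 (id 12, lvl 3).
Iteration 4: rows with reply_to in {12} -> c12 (id 13, lvl 4), c22 (id 14, lvl 4).
Iteration 5: no rows with reply_to in {13,14}; recursion stops.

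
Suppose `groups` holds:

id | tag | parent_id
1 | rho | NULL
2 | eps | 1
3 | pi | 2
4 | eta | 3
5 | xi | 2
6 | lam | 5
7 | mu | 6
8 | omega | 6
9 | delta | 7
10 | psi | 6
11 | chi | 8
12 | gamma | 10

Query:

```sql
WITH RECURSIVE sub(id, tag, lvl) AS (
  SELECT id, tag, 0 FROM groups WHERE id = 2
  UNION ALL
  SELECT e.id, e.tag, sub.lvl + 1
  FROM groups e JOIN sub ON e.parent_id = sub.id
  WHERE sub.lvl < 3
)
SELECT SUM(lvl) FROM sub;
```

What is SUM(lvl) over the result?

Base: id=2 (eps) at lvl 0.
Iteration 1: rows with parent_id in {2} -> pi (id 3, lvl 1), xi (id 5, lvl 1).
Iteration 2: rows with parent_id in {3,5} -> eta (id 4, lvl 2), lam (id 6, lvl 2).
Iteration 3: rows with parent_id in {4,6} -> mu (id 7, lvl 3), omega (id 8, lvl 3), psi (id 10, lvl 3).
Iteration 4: lvl < 3 fails for all current rows; recursion stops.
SUM(lvl) = 0 + 1 + 1 + 2 + 2 + 3 + 3 + 3 = 15.

15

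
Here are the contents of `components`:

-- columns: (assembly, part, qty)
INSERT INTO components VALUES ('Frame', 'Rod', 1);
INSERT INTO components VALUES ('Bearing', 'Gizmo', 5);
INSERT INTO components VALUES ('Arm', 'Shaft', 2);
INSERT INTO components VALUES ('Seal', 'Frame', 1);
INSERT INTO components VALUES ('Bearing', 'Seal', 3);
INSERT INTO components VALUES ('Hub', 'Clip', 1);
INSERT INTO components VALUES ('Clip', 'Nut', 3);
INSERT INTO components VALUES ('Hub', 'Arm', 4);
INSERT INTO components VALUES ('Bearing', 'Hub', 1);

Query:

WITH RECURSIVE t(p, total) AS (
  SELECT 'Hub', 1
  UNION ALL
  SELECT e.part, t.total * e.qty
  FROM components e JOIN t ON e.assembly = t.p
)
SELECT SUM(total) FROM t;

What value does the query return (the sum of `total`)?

17

Base: (Hub, total=1).
Iteration 1: components of {Hub} -> Arm = 1*4 = 4, Clip = 1*1 = 1.
Iteration 2: components of {Arm,Clip} -> Nut = 1*3 = 3, Shaft = 4*2 = 8.
Iteration 3: no further components; recursion stops.
SUM(total) = 1 + 1 + 4 + 3 + 8 = 17.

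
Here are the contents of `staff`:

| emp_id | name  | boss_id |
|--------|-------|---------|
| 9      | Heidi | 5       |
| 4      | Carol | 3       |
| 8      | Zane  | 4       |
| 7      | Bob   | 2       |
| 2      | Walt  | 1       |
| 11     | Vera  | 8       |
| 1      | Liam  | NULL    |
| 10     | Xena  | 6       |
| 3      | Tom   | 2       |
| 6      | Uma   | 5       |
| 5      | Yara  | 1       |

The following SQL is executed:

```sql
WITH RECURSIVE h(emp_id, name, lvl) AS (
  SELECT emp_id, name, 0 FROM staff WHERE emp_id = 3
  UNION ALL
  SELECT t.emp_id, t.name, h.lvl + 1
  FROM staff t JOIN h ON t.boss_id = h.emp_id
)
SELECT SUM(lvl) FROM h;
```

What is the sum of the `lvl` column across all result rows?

Base: emp_id=3 (Tom) at lvl 0.
Iteration 1: rows with boss_id in {3} -> Carol (id 4, lvl 1).
Iteration 2: rows with boss_id in {4} -> Zane (id 8, lvl 2).
Iteration 3: rows with boss_id in {8} -> Vera (id 11, lvl 3).
Iteration 4: no rows with boss_id in {11}; recursion stops.
SUM(lvl) = 0 + 1 + 2 + 3 = 6.

6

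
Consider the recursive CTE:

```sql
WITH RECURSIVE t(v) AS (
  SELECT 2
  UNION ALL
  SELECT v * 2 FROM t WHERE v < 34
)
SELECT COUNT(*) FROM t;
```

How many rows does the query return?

Base: v=2.
Iteration 1: 2 < 34 holds -> v = 2 * 2 = 4.
Iteration 2: 4 < 34 holds -> v = 4 * 2 = 8.
Iteration 3: 8 < 34 holds -> v = 8 * 2 = 16.
Iteration 4: 16 < 34 holds -> v = 16 * 2 = 32.
Iteration 5: 32 < 34 holds -> v = 32 * 2 = 64.
Iteration 6: 64 < 34 fails; recursion stops.
Total rows emitted: 6.

6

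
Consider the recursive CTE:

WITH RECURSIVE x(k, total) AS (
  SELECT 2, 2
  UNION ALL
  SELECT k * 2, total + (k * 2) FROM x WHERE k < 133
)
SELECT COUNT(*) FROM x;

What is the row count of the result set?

8

Base: k=2, total=2.
Iteration 1: 2 < 133 holds -> k = 2 * 2 = 4, total = 2 + 4 = 6.
Iteration 2: 4 < 133 holds -> k = 4 * 2 = 8, total = 6 + 8 = 14.
Iteration 3: 8 < 133 holds -> k = 8 * 2 = 16, total = 14 + 16 = 30.
Iteration 4: 16 < 133 holds -> k = 16 * 2 = 32, total = 30 + 32 = 62.
Iteration 5: 32 < 133 holds -> k = 32 * 2 = 64, total = 62 + 64 = 126.
Iteration 6: 64 < 133 holds -> k = 64 * 2 = 128, total = 126 + 128 = 254.
Iteration 7: 128 < 133 holds -> k = 128 * 2 = 256, total = 254 + 256 = 510.
Iteration 8: 256 < 133 fails; recursion stops.
Total rows emitted: 8.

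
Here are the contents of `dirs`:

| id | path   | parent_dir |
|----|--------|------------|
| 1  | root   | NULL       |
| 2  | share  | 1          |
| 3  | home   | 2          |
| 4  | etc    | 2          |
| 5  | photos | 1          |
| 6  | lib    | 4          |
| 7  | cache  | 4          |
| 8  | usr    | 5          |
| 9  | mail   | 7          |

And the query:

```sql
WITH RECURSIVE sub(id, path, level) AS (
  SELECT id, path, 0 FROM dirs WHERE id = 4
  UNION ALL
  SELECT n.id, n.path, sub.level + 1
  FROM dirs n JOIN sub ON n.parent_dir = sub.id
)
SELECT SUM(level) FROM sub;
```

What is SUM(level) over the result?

Base: id=4 (etc) at level 0.
Iteration 1: rows with parent_dir in {4} -> lib (id 6, level 1), cache (id 7, level 1).
Iteration 2: rows with parent_dir in {6,7} -> mail (id 9, level 2).
Iteration 3: no rows with parent_dir in {9}; recursion stops.
SUM(level) = 0 + 1 + 1 + 2 = 4.

4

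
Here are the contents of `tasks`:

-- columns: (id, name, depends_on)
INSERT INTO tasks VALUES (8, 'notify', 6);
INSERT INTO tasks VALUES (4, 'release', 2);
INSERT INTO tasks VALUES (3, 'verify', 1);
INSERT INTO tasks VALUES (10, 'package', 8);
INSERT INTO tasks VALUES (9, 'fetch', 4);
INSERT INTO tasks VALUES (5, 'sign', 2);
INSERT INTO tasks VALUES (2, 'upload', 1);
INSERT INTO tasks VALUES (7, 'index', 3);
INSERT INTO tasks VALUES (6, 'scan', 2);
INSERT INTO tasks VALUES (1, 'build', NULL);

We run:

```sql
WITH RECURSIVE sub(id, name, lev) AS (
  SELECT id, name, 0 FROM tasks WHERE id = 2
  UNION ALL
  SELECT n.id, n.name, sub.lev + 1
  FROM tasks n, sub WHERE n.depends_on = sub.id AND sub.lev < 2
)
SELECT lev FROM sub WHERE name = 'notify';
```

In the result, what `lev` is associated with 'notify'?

Base: id=2 (upload) at lev 0.
Iteration 1: rows with depends_on in {2} -> release (id 4, lev 1), sign (id 5, lev 1), scan (id 6, lev 1).
Iteration 2: rows with depends_on in {4,5,6} -> notify (id 8, lev 2), fetch (id 9, lev 2).
Iteration 3: lev < 2 fails for all current rows; recursion stops.

2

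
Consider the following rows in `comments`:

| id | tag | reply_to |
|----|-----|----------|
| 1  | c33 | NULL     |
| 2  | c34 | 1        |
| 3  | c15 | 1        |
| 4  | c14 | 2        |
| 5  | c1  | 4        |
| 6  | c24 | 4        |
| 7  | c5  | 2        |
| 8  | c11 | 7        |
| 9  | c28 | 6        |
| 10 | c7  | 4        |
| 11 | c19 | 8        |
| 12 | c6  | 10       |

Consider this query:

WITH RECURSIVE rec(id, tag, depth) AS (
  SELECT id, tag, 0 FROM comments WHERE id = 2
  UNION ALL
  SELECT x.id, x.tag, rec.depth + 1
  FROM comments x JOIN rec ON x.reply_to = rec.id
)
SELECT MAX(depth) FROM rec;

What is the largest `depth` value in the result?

Base: id=2 (c34) at depth 0.
Iteration 1: rows with reply_to in {2} -> c14 (id 4, depth 1), c5 (id 7, depth 1).
Iteration 2: rows with reply_to in {4,7} -> c1 (id 5, depth 2), c24 (id 6, depth 2), c11 (id 8, depth 2), c7 (id 10, depth 2).
Iteration 3: rows with reply_to in {5,6,8,10} -> c28 (id 9, depth 3), c19 (id 11, depth 3), c6 (id 12, depth 3).
Iteration 4: no rows with reply_to in {9,11,12}; recursion stops.
depth values: 0, 1, 1, 2, 2, 2, 2, 3, 3, 3; the maximum is 3.

3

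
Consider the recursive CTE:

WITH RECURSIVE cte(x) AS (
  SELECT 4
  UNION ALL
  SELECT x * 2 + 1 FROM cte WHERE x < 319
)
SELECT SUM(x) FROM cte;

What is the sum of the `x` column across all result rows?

628

Base: x=4.
Iteration 1: 4 < 319 holds -> x = 4 * 2 + 1 = 9.
Iteration 2: 9 < 319 holds -> x = 9 * 2 + 1 = 19.
Iteration 3: 19 < 319 holds -> x = 19 * 2 + 1 = 39.
Iteration 4: 39 < 319 holds -> x = 39 * 2 + 1 = 79.
Iteration 5: 79 < 319 holds -> x = 79 * 2 + 1 = 159.
Iteration 6: 159 < 319 holds -> x = 159 * 2 + 1 = 319.
Iteration 7: 319 < 319 fails; recursion stops.
SUM(x) = 4 + 9 + 19 + 39 + 79 + 159 + 319 = 628.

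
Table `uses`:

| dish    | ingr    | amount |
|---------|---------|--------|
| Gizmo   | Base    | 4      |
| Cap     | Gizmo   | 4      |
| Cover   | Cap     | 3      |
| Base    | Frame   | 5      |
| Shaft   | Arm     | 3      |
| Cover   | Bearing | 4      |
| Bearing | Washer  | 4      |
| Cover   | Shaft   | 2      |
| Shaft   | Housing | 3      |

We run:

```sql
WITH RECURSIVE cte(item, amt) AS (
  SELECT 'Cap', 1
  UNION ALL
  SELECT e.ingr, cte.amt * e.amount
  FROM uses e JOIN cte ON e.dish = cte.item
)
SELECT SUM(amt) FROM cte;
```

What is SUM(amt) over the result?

101

Base: (Cap, amt=1).
Iteration 1: components of {Cap} -> Gizmo = 1*4 = 4.
Iteration 2: components of {Gizmo} -> Base = 4*4 = 16.
Iteration 3: components of {Base} -> Frame = 16*5 = 80.
Iteration 4: no further components; recursion stops.
SUM(amt) = 1 + 4 + 16 + 80 = 101.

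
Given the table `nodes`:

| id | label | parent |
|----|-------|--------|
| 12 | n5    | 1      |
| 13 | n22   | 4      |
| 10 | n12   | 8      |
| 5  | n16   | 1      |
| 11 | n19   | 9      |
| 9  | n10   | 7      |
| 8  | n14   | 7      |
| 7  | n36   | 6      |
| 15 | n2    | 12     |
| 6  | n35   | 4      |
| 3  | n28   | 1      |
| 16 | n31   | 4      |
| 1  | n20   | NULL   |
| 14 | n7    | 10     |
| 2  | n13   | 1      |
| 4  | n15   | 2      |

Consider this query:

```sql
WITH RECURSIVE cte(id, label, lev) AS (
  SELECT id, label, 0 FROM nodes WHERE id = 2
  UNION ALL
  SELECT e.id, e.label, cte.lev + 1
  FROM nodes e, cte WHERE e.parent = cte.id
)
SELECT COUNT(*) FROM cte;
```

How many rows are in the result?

11

Base: id=2 (n13) at lev 0.
Iteration 1: rows with parent in {2} -> n15 (id 4, lev 1).
Iteration 2: rows with parent in {4} -> n35 (id 6, lev 2), n22 (id 13, lev 2), n31 (id 16, lev 2).
Iteration 3: rows with parent in {6,13,16} -> n36 (id 7, lev 3).
Iteration 4: rows with parent in {7} -> n14 (id 8, lev 4), n10 (id 9, lev 4).
Iteration 5: rows with parent in {8,9} -> n12 (id 10, lev 5), n19 (id 11, lev 5).
Iteration 6: rows with parent in {10,11} -> n7 (id 14, lev 6).
Iteration 7: no rows with parent in {14}; recursion stops.
Total rows emitted: 11.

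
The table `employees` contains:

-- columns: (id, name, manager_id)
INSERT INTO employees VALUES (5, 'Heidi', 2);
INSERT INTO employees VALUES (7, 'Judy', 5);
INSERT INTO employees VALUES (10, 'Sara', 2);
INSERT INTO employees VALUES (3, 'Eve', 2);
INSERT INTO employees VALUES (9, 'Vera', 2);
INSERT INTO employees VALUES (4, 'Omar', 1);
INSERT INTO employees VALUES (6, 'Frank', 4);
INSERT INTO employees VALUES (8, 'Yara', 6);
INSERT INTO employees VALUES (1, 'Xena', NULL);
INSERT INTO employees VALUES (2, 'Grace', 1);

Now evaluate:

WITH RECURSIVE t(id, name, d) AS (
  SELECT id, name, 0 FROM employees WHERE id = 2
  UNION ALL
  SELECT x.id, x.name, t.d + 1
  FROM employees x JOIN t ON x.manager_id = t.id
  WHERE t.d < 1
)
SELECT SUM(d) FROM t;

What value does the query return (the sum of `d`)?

4

Base: id=2 (Grace) at d 0.
Iteration 1: rows with manager_id in {2} -> Eve (id 3, d 1), Heidi (id 5, d 1), Vera (id 9, d 1), Sara (id 10, d 1).
Iteration 2: d < 1 fails for all current rows; recursion stops.
SUM(d) = 0 + 1 + 1 + 1 + 1 = 4.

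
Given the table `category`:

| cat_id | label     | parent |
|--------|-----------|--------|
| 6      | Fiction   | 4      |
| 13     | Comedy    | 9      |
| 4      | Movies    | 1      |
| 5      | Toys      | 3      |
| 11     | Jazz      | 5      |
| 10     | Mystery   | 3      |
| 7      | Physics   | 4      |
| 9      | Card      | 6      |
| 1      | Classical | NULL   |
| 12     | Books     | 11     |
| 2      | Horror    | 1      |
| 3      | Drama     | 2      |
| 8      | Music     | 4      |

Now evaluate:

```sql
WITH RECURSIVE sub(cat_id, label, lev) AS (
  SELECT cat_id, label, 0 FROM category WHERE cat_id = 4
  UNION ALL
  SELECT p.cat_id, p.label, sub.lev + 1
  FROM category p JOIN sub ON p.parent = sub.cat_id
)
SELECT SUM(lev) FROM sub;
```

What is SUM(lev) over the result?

Base: cat_id=4 (Movies) at lev 0.
Iteration 1: rows with parent in {4} -> Fiction (id 6, lev 1), Physics (id 7, lev 1), Music (id 8, lev 1).
Iteration 2: rows with parent in {6,7,8} -> Card (id 9, lev 2).
Iteration 3: rows with parent in {9} -> Comedy (id 13, lev 3).
Iteration 4: no rows with parent in {13}; recursion stops.
SUM(lev) = 0 + 1 + 1 + 1 + 2 + 3 = 8.

8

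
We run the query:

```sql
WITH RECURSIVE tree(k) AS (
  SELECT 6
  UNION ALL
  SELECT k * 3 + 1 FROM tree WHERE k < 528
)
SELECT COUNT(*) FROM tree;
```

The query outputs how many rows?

Base: k=6.
Iteration 1: 6 < 528 holds -> k = 6 * 3 + 1 = 19.
Iteration 2: 19 < 528 holds -> k = 19 * 3 + 1 = 58.
Iteration 3: 58 < 528 holds -> k = 58 * 3 + 1 = 175.
Iteration 4: 175 < 528 holds -> k = 175 * 3 + 1 = 526.
Iteration 5: 526 < 528 holds -> k = 526 * 3 + 1 = 1579.
Iteration 6: 1579 < 528 fails; recursion stops.
Total rows emitted: 6.

6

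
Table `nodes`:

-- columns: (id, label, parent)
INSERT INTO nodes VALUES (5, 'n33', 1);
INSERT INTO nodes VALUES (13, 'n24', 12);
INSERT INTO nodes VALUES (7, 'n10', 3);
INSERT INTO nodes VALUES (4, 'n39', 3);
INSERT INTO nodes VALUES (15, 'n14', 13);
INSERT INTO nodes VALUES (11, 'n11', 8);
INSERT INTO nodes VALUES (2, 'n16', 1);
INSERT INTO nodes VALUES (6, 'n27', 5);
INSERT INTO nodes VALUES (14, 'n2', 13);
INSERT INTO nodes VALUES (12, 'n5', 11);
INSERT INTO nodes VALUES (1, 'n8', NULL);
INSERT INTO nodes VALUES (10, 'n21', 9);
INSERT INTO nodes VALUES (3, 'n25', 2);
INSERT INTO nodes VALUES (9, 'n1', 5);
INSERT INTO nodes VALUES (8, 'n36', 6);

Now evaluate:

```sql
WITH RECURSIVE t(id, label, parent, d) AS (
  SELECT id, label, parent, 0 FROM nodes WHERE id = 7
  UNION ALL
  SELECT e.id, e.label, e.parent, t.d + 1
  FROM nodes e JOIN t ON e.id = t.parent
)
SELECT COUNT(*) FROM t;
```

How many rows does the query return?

Base: id=7 (n10), parent=3, d 0.
Iteration 1: join on id=3 -> n25 (id 3, parent=2, d 1).
Iteration 2: join on id=2 -> n16 (id 2, parent=1, d 2).
Iteration 3: join on id=1 -> n8 (id 1, parent=NULL, d 3).
Iteration 4: parent is NULL; no match; recursion stops.
Total rows emitted: 4.

4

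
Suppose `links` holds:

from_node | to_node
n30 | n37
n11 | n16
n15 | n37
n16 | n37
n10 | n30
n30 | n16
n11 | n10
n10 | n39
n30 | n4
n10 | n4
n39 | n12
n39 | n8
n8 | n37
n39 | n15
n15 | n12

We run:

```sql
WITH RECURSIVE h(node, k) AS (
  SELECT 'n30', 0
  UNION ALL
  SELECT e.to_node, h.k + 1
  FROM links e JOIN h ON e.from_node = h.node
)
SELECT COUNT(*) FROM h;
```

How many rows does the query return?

Base: (n30, k=0).
Iteration 1: edges from {n30} -> (n16, k=1), (n37, k=1), (n4, k=1).
Iteration 2: edges from {n16,n37,n4} -> (n37, k=2).
Iteration 3: no outgoing edges from {n37}; recursion stops.
Total rows emitted: 5.

5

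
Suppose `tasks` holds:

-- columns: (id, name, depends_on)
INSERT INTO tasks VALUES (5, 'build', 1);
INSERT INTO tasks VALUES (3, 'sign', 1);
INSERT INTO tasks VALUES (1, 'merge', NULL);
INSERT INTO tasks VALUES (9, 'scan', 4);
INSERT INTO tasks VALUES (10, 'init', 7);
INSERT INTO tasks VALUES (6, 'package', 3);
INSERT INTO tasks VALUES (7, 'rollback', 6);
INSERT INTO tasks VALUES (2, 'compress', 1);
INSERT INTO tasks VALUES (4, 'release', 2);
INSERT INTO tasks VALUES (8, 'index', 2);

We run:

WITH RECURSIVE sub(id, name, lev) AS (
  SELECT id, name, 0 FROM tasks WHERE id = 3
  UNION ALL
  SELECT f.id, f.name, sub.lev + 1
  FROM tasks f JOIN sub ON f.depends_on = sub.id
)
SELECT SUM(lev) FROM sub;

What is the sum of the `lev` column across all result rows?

Base: id=3 (sign) at lev 0.
Iteration 1: rows with depends_on in {3} -> package (id 6, lev 1).
Iteration 2: rows with depends_on in {6} -> rollback (id 7, lev 2).
Iteration 3: rows with depends_on in {7} -> init (id 10, lev 3).
Iteration 4: no rows with depends_on in {10}; recursion stops.
SUM(lev) = 0 + 1 + 2 + 3 = 6.

6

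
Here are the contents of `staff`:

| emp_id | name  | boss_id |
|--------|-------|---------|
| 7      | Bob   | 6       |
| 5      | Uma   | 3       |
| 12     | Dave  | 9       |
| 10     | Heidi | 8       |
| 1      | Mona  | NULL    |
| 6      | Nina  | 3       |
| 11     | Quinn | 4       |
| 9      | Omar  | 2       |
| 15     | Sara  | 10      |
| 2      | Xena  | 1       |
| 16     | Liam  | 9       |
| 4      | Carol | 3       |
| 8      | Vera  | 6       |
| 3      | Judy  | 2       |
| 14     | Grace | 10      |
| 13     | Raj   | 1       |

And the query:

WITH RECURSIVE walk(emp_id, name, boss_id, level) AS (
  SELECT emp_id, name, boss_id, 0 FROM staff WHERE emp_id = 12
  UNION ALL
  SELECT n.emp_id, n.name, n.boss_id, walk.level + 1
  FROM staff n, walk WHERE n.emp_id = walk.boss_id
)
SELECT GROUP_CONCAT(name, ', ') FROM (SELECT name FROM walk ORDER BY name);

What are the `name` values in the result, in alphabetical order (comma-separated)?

Dave, Mona, Omar, Xena

Base: emp_id=12 (Dave), boss_id=9, level 0.
Iteration 1: join on emp_id=9 -> Omar (id 9, boss_id=2, level 1).
Iteration 2: join on emp_id=2 -> Xena (id 2, boss_id=1, level 2).
Iteration 3: join on emp_id=1 -> Mona (id 1, boss_id=NULL, level 3).
Iteration 4: boss_id is NULL; no match; recursion stops.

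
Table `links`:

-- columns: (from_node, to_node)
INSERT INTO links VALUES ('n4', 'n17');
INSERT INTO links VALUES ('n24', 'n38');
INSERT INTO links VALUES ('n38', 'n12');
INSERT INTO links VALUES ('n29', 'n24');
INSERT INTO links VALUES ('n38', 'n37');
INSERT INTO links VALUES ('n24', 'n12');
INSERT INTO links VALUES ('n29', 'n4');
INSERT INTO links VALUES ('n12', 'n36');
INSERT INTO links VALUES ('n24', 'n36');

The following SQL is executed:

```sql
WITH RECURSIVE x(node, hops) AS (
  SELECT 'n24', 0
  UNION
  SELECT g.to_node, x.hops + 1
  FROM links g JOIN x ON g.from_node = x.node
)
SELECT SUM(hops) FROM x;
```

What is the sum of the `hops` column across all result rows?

Base: (n24, hops=0).
Iteration 1: edges from {n24} -> (n12, hops=1), (n36, hops=1), (n38, hops=1).
Iteration 2: edges from {n12,n36,n38} -> (n12, hops=2), (n36, hops=2), (n37, hops=2).
Iteration 3: edges from {n12,n36,n37} -> (n36, hops=3).
Iteration 4: no outgoing edges from {n36}; recursion stops.
SUM(hops) = 0 + 1 + 1 + 1 + 2 + 2 + 2 + 3 = 12.

12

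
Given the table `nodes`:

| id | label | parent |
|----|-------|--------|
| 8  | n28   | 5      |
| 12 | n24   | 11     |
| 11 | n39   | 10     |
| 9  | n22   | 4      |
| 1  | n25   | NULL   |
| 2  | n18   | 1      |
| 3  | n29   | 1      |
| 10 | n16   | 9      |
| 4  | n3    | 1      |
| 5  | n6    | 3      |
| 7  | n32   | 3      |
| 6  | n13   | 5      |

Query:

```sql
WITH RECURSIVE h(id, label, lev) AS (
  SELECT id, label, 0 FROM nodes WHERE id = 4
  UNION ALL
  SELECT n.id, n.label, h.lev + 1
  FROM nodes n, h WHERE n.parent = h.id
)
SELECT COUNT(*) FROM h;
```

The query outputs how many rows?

5

Base: id=4 (n3) at lev 0.
Iteration 1: rows with parent in {4} -> n22 (id 9, lev 1).
Iteration 2: rows with parent in {9} -> n16 (id 10, lev 2).
Iteration 3: rows with parent in {10} -> n39 (id 11, lev 3).
Iteration 4: rows with parent in {11} -> n24 (id 12, lev 4).
Iteration 5: no rows with parent in {12}; recursion stops.
Total rows emitted: 5.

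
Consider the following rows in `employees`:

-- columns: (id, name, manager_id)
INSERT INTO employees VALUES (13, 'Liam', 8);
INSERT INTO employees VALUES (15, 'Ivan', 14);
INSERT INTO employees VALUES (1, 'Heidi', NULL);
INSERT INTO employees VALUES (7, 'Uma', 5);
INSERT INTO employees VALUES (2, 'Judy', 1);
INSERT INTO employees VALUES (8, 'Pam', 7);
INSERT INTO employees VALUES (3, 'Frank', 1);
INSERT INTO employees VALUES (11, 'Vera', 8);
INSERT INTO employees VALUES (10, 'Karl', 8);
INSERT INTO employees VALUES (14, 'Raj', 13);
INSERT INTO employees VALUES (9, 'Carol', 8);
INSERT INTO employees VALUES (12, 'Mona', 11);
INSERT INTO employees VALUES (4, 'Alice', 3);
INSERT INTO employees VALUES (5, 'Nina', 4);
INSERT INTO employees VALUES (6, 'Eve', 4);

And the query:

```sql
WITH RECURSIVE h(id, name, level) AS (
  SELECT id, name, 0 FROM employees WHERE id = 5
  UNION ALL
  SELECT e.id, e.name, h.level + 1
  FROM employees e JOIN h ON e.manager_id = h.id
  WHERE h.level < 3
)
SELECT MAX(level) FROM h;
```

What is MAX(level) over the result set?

Base: id=5 (Nina) at level 0.
Iteration 1: rows with manager_id in {5} -> Uma (id 7, level 1).
Iteration 2: rows with manager_id in {7} -> Pam (id 8, level 2).
Iteration 3: rows with manager_id in {8} -> Carol (id 9, level 3), Karl (id 10, level 3), Vera (id 11, level 3), Liam (id 13, level 3).
Iteration 4: level < 3 fails for all current rows; recursion stops.
level values: 0, 1, 2, 3, 3, 3, 3; the maximum is 3.

3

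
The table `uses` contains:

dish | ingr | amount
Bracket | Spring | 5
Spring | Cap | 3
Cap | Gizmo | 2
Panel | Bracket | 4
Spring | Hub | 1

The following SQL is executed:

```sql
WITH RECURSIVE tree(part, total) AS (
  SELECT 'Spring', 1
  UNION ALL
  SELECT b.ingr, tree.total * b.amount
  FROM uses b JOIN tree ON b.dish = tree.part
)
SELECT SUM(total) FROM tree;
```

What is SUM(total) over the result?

11

Base: (Spring, total=1).
Iteration 1: components of {Spring} -> Cap = 1*3 = 3, Hub = 1*1 = 1.
Iteration 2: components of {Cap,Hub} -> Gizmo = 3*2 = 6.
Iteration 3: no further components; recursion stops.
SUM(total) = 1 + 3 + 1 + 6 = 11.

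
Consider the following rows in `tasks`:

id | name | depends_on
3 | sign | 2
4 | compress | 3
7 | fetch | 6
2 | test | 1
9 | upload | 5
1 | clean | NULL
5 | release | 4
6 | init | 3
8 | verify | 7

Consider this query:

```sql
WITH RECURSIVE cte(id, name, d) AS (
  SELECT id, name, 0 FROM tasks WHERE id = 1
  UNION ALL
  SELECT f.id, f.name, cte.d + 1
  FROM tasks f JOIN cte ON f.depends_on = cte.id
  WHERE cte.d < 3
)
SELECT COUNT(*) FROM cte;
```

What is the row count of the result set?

5

Base: id=1 (clean) at d 0.
Iteration 1: rows with depends_on in {1} -> test (id 2, d 1).
Iteration 2: rows with depends_on in {2} -> sign (id 3, d 2).
Iteration 3: rows with depends_on in {3} -> compress (id 4, d 3), init (id 6, d 3).
Iteration 4: d < 3 fails for all current rows; recursion stops.
Total rows emitted: 5.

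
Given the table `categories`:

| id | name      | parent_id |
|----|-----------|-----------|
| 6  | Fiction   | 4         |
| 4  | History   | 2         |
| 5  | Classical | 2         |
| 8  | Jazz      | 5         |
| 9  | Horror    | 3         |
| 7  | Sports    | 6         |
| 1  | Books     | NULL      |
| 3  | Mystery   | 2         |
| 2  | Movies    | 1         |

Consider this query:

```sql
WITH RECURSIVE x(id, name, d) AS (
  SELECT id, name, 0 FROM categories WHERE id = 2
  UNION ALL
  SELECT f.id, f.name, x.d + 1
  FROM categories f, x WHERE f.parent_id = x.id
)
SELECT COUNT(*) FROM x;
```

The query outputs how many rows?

Base: id=2 (Movies) at d 0.
Iteration 1: rows with parent_id in {2} -> Mystery (id 3, d 1), History (id 4, d 1), Classical (id 5, d 1).
Iteration 2: rows with parent_id in {3,4,5} -> Fiction (id 6, d 2), Jazz (id 8, d 2), Horror (id 9, d 2).
Iteration 3: rows with parent_id in {6,8,9} -> Sports (id 7, d 3).
Iteration 4: no rows with parent_id in {7}; recursion stops.
Total rows emitted: 8.

8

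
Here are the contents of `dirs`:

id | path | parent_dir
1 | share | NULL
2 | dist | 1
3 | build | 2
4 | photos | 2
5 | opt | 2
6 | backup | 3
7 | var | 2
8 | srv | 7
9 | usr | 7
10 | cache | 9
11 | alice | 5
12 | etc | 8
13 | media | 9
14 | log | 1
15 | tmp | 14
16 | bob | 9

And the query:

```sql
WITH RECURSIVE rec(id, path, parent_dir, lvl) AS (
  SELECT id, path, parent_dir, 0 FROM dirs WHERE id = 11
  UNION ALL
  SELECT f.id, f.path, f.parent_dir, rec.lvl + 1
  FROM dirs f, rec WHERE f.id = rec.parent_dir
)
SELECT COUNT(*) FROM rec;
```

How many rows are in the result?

4

Base: id=11 (alice), parent_dir=5, lvl 0.
Iteration 1: join on id=5 -> opt (id 5, parent_dir=2, lvl 1).
Iteration 2: join on id=2 -> dist (id 2, parent_dir=1, lvl 2).
Iteration 3: join on id=1 -> share (id 1, parent_dir=NULL, lvl 3).
Iteration 4: parent_dir is NULL; no match; recursion stops.
Total rows emitted: 4.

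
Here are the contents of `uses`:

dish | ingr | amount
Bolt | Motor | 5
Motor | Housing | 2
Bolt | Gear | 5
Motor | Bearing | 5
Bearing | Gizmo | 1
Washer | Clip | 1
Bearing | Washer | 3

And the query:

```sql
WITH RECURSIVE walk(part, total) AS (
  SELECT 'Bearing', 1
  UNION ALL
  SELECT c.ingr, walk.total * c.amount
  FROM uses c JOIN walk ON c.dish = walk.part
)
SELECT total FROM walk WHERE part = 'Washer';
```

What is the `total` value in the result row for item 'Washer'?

Base: (Bearing, total=1).
Iteration 1: components of {Bearing} -> Gizmo = 1*1 = 1, Washer = 1*3 = 3.
Iteration 2: components of {Gizmo,Washer} -> Clip = 3*1 = 3.
Iteration 3: no further components; recursion stops.

3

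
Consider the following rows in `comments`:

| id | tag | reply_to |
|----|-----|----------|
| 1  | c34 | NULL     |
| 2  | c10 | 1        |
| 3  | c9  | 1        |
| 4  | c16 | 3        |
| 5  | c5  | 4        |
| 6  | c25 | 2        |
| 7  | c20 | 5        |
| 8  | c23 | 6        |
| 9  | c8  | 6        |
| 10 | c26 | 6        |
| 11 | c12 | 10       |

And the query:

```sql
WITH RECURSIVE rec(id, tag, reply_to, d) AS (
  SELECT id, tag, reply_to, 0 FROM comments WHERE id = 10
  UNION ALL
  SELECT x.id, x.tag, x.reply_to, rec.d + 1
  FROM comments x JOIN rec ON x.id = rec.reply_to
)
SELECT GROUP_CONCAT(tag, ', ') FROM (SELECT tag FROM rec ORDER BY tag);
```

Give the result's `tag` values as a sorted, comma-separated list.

Base: id=10 (c26), reply_to=6, d 0.
Iteration 1: join on id=6 -> c25 (id 6, reply_to=2, d 1).
Iteration 2: join on id=2 -> c10 (id 2, reply_to=1, d 2).
Iteration 3: join on id=1 -> c34 (id 1, reply_to=NULL, d 3).
Iteration 4: reply_to is NULL; no match; recursion stops.

c10, c25, c26, c34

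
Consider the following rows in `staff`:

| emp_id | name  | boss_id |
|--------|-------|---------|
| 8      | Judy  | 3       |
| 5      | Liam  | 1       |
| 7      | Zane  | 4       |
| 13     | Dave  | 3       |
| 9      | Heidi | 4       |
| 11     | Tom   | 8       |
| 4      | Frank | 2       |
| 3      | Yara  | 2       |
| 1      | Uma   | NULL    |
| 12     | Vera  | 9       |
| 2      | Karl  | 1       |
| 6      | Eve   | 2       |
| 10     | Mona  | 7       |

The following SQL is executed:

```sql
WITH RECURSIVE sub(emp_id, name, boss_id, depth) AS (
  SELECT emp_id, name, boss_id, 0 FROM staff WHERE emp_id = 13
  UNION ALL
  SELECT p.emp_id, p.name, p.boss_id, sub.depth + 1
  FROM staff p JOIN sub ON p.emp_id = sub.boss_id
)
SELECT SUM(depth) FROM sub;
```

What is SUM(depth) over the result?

6

Base: emp_id=13 (Dave), boss_id=3, depth 0.
Iteration 1: join on emp_id=3 -> Yara (id 3, boss_id=2, depth 1).
Iteration 2: join on emp_id=2 -> Karl (id 2, boss_id=1, depth 2).
Iteration 3: join on emp_id=1 -> Uma (id 1, boss_id=NULL, depth 3).
Iteration 4: boss_id is NULL; no match; recursion stops.
SUM(depth) = 0 + 1 + 2 + 3 = 6.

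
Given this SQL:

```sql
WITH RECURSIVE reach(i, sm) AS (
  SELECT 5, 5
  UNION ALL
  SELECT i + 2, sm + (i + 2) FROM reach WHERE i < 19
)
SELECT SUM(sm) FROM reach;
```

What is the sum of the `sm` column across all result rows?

Base: i=5, sm=5.
Iteration 1: 5 < 19 holds -> i = 5 + 2 = 7, sm = 5 + 7 = 12.
Iteration 2: 7 < 19 holds -> i = 7 + 2 = 9, sm = 12 + 9 = 21.
Iteration 3: 9 < 19 holds -> i = 9 + 2 = 11, sm = 21 + 11 = 32.
Iteration 4: 11 < 19 holds -> i = 11 + 2 = 13, sm = 32 + 13 = 45.
Iteration 5: 13 < 19 holds -> i = 13 + 2 = 15, sm = 45 + 15 = 60.
Iteration 6: 15 < 19 holds -> i = 15 + 2 = 17, sm = 60 + 17 = 77.
Iteration 7: 17 < 19 holds -> i = 17 + 2 = 19, sm = 77 + 19 = 96.
Iteration 8: 19 < 19 fails; recursion stops.
SUM(sm) = 5 + 12 + 21 + 32 + 45 + 60 + 77 + 96 = 348.

348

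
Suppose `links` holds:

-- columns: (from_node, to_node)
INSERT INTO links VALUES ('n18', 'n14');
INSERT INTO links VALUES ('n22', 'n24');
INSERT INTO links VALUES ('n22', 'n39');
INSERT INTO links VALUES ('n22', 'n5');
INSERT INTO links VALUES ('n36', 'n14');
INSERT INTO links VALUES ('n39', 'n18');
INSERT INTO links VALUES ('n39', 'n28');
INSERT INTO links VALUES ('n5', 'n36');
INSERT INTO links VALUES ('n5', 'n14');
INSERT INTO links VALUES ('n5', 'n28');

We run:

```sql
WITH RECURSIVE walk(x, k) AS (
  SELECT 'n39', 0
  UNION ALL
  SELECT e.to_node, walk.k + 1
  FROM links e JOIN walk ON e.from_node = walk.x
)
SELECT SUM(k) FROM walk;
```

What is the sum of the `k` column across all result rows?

Base: (n39, k=0).
Iteration 1: edges from {n39} -> (n18, k=1), (n28, k=1).
Iteration 2: edges from {n18,n28} -> (n14, k=2).
Iteration 3: no outgoing edges from {n14}; recursion stops.
SUM(k) = 0 + 1 + 1 + 2 = 4.

4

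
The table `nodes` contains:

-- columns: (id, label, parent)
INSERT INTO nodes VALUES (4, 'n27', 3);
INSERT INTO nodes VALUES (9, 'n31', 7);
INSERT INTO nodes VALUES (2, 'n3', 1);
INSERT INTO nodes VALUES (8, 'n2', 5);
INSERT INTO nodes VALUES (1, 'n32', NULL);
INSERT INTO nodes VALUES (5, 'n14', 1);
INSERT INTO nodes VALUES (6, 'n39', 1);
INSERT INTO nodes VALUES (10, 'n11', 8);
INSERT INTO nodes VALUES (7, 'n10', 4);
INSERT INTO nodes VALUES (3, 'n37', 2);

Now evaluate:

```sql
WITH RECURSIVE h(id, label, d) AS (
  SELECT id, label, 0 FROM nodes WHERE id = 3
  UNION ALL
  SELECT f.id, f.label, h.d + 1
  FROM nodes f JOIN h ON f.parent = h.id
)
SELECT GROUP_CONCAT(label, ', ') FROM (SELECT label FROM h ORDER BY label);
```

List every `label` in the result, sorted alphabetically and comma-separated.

n10, n27, n31, n37

Base: id=3 (n37) at d 0.
Iteration 1: rows with parent in {3} -> n27 (id 4, d 1).
Iteration 2: rows with parent in {4} -> n10 (id 7, d 2).
Iteration 3: rows with parent in {7} -> n31 (id 9, d 3).
Iteration 4: no rows with parent in {9}; recursion stops.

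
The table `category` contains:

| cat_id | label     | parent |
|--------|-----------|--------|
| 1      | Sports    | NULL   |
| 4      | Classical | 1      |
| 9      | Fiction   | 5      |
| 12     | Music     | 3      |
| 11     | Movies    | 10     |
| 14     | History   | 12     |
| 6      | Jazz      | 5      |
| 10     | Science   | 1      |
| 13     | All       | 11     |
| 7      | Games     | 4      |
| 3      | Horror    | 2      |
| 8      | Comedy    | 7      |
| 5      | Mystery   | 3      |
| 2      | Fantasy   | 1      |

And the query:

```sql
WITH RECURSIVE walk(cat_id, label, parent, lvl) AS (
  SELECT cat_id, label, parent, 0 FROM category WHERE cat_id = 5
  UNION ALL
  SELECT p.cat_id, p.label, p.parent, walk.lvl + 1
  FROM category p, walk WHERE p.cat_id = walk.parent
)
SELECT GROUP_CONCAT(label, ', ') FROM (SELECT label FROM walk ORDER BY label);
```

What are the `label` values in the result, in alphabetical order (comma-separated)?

Fantasy, Horror, Mystery, Sports

Base: cat_id=5 (Mystery), parent=3, lvl 0.
Iteration 1: join on cat_id=3 -> Horror (id 3, parent=2, lvl 1).
Iteration 2: join on cat_id=2 -> Fantasy (id 2, parent=1, lvl 2).
Iteration 3: join on cat_id=1 -> Sports (id 1, parent=NULL, lvl 3).
Iteration 4: parent is NULL; no match; recursion stops.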